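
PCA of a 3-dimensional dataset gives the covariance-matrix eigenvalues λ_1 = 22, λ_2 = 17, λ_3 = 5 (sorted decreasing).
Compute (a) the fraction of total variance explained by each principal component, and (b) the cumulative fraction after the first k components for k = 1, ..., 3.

Step 1 — total variance = trace(Sigma) = Σ λ_i = 22 + 17 + 5 = 44.

Step 2 — fraction explained by component i = λ_i / Σ λ:
  PC1: 22/44 = 0.5
  PC2: 17/44 = 0.3864
  PC3: 5/44 = 0.1136

Step 3 — cumulative fraction after k components = (λ_1 + ... + λ_k) / Σ λ:
  k = 1: 22/44 = 0.5
  k = 2: (22 + 17)/44 = 39/44 = 0.8864
  k = 3: (22 + 17 + 5)/44 = 44/44 = 1

Summary (fraction, with percent):

explained: PC1 0.5 (50%), PC2 0.3864 (38.64%), PC3 0.1136 (11.36%);  cumulative: 0.5, 0.8864, 1


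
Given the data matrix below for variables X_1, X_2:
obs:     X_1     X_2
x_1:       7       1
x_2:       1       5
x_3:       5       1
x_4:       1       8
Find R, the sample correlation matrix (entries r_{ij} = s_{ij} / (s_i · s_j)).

Step 1 — column means:
  mean(X_1) = (7 + 1 + 5 + 1) / 4 = 14/4 = 3.5
  mean(X_2) = (1 + 5 + 1 + 8) / 4 = 15/4 = 3.75

Step 2 — sample variances and covariances s[i,j] = (1/(n-1)) · Σ_k (x_{k,i} - mean_i) · (x_{k,j} - mean_j), with n-1 = 3:
  s[X_1,X_1] = ((3.5)·(3.5) + (-2.5)·(-2.5) + (1.5)·(1.5) + (-2.5)·(-2.5)) / 3 = 27/3 = 9
  s[X_1,X_2] = ((3.5)·(-2.75) + (-2.5)·(1.25) + (1.5)·(-2.75) + (-2.5)·(4.25)) / 3 = -27.5/3 = -9.1667
  s[X_2,X_2] = ((-2.75)·(-2.75) + (1.25)·(1.25) + (-2.75)·(-2.75) + (4.25)·(4.25)) / 3 = 34.75/3 = 11.5833
  Sample standard deviations s_i = √(s[i,i]):
  s(X_1) = √(9) = 3
  s(X_2) = √(11.5833) = 3.4034

Step 3 — r_{ij} = s_{ij} / (s_i · s_j):
  r[X_1,X_1] = 1 (diagonal).
  r[X_1,X_2] = -9.1667 / (3 · 3.4034) = -9.1667 / 10.2103 = -0.8978
  r[X_2,X_2] = 1 (diagonal).

R is symmetric with unit diagonal. Assembling:

R = [[1, -0.8978],
 [-0.8978, 1]]


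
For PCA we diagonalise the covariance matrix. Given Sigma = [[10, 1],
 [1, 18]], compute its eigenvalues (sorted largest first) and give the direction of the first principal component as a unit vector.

Step 1 — characteristic polynomial of 2×2 Sigma:
  det(Sigma - λI) = λ² - trace · λ + det = 0.
  trace = 10 + 18 = 28, det = 10·18 - (1)² = 179.
Step 2 — discriminant:
  Δ = trace² - 4·det = 784 - 716 = 68.
Step 3 — eigenvalues:
  λ = (trace ± √Δ)/2 = (28 ± 8.2462)/2,
  λ_1 = 18.1231,  λ_2 = 9.8769.

Step 4 — unit eigenvector for λ_1: solve (Sigma - λ_1 I)v = 0. First row:
  (10 - 18.1231)·v_x + (1)·v_y = 0, i.e. (-8.1231)·v_x + (1)·v_y = 0,
  so v ∝ (b, λ_1 - a) = (1, 8.1231) = u.
  ||u|| = √((1)² + (8.1231)²) = √(66.9848) ≈ 8.1844,
  v_1 = u/||u|| ≈ (0.1222, 0.9925) (||v_1|| = 1).

λ_1 = 18.1231,  λ_2 = 9.8769;  v_1 ≈ (0.1222, 0.9925)


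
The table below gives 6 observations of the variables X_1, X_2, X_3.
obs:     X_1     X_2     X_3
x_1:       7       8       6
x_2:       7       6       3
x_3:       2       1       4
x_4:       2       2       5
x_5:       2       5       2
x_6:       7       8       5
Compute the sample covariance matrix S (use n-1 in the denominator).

Step 1 — column means:
  mean(X_1) = (7 + 7 + 2 + 2 + 2 + 7) / 6 = 27/6 = 4.5
  mean(X_2) = (8 + 6 + 1 + 2 + 5 + 8) / 6 = 30/6 = 5
  mean(X_3) = (6 + 3 + 4 + 5 + 2 + 5) / 6 = 25/6 = 4.1667

Step 2 — sample covariance S[i,j] = (1/(n-1)) · Σ_k (x_{k,i} - mean_i) · (x_{k,j} - mean_j), with n-1 = 5.
  S[X_1,X_1] = ((2.5)·(2.5) + (2.5)·(2.5) + (-2.5)·(-2.5) + (-2.5)·(-2.5) + (-2.5)·(-2.5) + (2.5)·(2.5)) / 5 = 37.5/5 = 7.5
  S[X_1,X_2] = ((2.5)·(3) + (2.5)·(1) + (-2.5)·(-4) + (-2.5)·(-3) + (-2.5)·(0) + (2.5)·(3)) / 5 = 35/5 = 7
  S[X_1,X_3] = ((2.5)·(1.8333) + (2.5)·(-1.1667) + (-2.5)·(-0.1667) + (-2.5)·(0.8333) + (-2.5)·(-2.1667) + (2.5)·(0.8333)) / 5 = 7.5/5 = 1.5
  S[X_2,X_2] = ((3)·(3) + (1)·(1) + (-4)·(-4) + (-3)·(-3) + (0)·(0) + (3)·(3)) / 5 = 44/5 = 8.8
  S[X_2,X_3] = ((3)·(1.8333) + (1)·(-1.1667) + (-4)·(-0.1667) + (-3)·(0.8333) + (0)·(-2.1667) + (3)·(0.8333)) / 5 = 5/5 = 1
  S[X_3,X_3] = ((1.8333)·(1.8333) + (-1.1667)·(-1.1667) + (-0.1667)·(-0.1667) + (0.8333)·(0.8333) + (-2.1667)·(-2.1667) + (0.8333)·(0.8333)) / 5 = 10.8333/5 = 2.1667

S is symmetric (S[j,i] = S[i,j]). Assembling:

S = [[7.5, 7, 1.5],
 [7, 8.8, 1],
 [1.5, 1, 2.1667]]


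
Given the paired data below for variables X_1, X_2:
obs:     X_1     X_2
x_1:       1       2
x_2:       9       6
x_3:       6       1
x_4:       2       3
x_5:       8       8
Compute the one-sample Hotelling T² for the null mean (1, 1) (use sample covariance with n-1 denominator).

Step 1 — sample mean vector:
  mean(X_1) = (1 + 9 + 6 + 2 + 8) / 5 = 26/5 = 5.2
  mean(X_2) = (2 + 6 + 1 + 3 + 8) / 5 = 20/5 = 4
  x̄ = (5.2, 4),  deviation x̄ - mu_0 = (5.2, 4) - (1, 1) = (4.2, 3).

Step 2 — sample covariance matrix, S[i,j] = (1/(n-1)) · Σ_k (x_{k,i} - mean_i) · (x_{k,j} - mean_j), divisor n-1 = 4:
  S[X_1,X_1] = ((-4.2)·(-4.2) + (3.8)·(3.8) + (0.8)·(0.8) + (-3.2)·(-3.2) + (2.8)·(2.8)) / 4 = 50.8/4 = 12.7
  S[X_1,X_2] = ((-4.2)·(-2) + (3.8)·(2) + (0.8)·(-3) + (-3.2)·(-1) + (2.8)·(4)) / 4 = 28/4 = 7
  S[X_2,X_2] = ((-2)·(-2) + (2)·(2) + (-3)·(-3) + (-1)·(-1) + (4)·(4)) / 4 = 34/4 = 8.5
  S = [[12.7, 7],
 [7, 8.5]].

Step 3 — invert S. det(S) = 12.7·8.5 - (7)² = 58.95.
  S^{-1} = (1/det) · [[d, -b], [-b, a]] = [[0.1442, -0.1187],
 [-0.1187, 0.2154]].

Step 4 — quadratic form (x̄ - mu_0)^T · S^{-1} · (x̄ - mu_0):
  S^{-1} · (x̄ - mu_0) = (0.2494, 0.1476),
  (x̄ - mu_0)^T · [...] = (4.2)·(0.2494) + (3)·(0.1476) = 1.4901.

Step 5 — scale by n: T² = 5 · 1.4901 = 7.4504.

T² ≈ 7.4504


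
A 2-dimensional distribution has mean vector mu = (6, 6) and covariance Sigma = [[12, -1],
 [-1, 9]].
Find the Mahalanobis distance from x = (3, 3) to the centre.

Step 1 — centre the observation: (x - mu) = (-3, -3).

Step 2 — invert Sigma. det(Sigma) = 12·9 - (-1)² = 107.
  Sigma^{-1} = (1/det) · [[d, -b], [-b, a]] = [[0.0841, 0.0093],
 [0.0093, 0.1121]].

Step 3 — form the quadratic (x - mu)^T · Sigma^{-1} · (x - mu):
  Sigma^{-1} · (x - mu) = (-0.2804, -0.3645).
  (x - mu)^T · [Sigma^{-1} · (x - mu)] = (-3)·(-0.2804) + (-3)·(-0.3645) = 1.9346.

Step 4 — take square root: d = √(1.9346) ≈ 1.3909.

d(x, mu) = √(1.9346) ≈ 1.3909


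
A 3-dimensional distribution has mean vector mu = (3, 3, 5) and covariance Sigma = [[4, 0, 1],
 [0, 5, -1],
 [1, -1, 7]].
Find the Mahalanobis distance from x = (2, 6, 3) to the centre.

Step 1 — centre the observation: (x - mu) = (-1, 3, -2).

Step 2 — invert Sigma (cofactor / det for 3×3, or solve directly):
  Sigma^{-1} = [[0.2595, -0.0076, -0.0382],
 [-0.0076, 0.2061, 0.0305],
 [-0.0382, 0.0305, 0.1527]].

Step 3 — form the quadratic (x - mu)^T · Sigma^{-1} · (x - mu):
  Sigma^{-1} · (x - mu) = (-0.2061, 0.5649, -0.1756).
  (x - mu)^T · [Sigma^{-1} · (x - mu)] = (-1)·(-0.2061) + (3)·(0.5649) + (-2)·(-0.1756) = 2.2519.

Step 4 — take square root: d = √(2.2519) ≈ 1.5006.

d(x, mu) = √(2.2519) ≈ 1.5006


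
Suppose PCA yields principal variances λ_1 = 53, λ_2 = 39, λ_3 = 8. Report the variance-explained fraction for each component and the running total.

Step 1 — total variance = trace(Sigma) = Σ λ_i = 53 + 39 + 8 = 100.

Step 2 — fraction explained by component i = λ_i / Σ λ:
  PC1: 53/100 = 0.53
  PC2: 39/100 = 0.39
  PC3: 8/100 = 0.08

Step 3 — cumulative fraction after k components = (λ_1 + ... + λ_k) / Σ λ:
  k = 1: 53/100 = 0.53
  k = 2: (53 + 39)/100 = 92/100 = 0.92
  k = 3: (53 + 39 + 8)/100 = 100/100 = 1

Summary (fraction, with percent):

explained: PC1 0.53 (53%), PC2 0.39 (39%), PC3 0.08 (8%);  cumulative: 0.53, 0.92, 1


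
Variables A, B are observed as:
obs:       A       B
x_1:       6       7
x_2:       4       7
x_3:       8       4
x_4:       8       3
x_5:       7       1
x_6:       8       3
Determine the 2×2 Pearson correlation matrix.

Step 1 — column means:
  mean(A) = (6 + 4 + 8 + 8 + 7 + 8) / 6 = 41/6 = 6.8333
  mean(B) = (7 + 7 + 4 + 3 + 1 + 3) / 6 = 25/6 = 4.1667

Step 2 — sample variances and covariances s[i,j] = (1/(n-1)) · Σ_k (x_{k,i} - mean_i) · (x_{k,j} - mean_j), with n-1 = 5:
  s[A,A] = ((-0.8333)·(-0.8333) + (-2.8333)·(-2.8333) + (1.1667)·(1.1667) + (1.1667)·(1.1667) + (0.1667)·(0.1667) + (1.1667)·(1.1667)) / 5 = 12.8333/5 = 2.5667
  s[A,B] = ((-0.8333)·(2.8333) + (-2.8333)·(2.8333) + (1.1667)·(-0.1667) + (1.1667)·(-1.1667) + (0.1667)·(-3.1667) + (1.1667)·(-1.1667)) / 5 = -13.8333/5 = -2.7667
  s[B,B] = ((2.8333)·(2.8333) + (2.8333)·(2.8333) + (-0.1667)·(-0.1667) + (-1.1667)·(-1.1667) + (-3.1667)·(-3.1667) + (-1.1667)·(-1.1667)) / 5 = 28.8333/5 = 5.7667
  Sample standard deviations s_i = √(s[i,i]):
  s(A) = √(2.5667) = 1.6021
  s(B) = √(5.7667) = 2.4014

Step 3 — r_{ij} = s_{ij} / (s_i · s_j):
  r[A,A] = 1 (diagonal).
  r[A,B] = -2.7667 / (1.6021 · 2.4014) = -2.7667 / 3.8472 = -0.7191
  r[B,B] = 1 (diagonal).

R is symmetric with unit diagonal. Assembling:

R = [[1, -0.7191],
 [-0.7191, 1]]


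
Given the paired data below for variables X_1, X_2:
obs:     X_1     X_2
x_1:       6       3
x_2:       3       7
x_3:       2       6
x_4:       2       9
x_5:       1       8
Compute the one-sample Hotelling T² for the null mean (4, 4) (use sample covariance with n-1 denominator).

Step 1 — sample mean vector:
  mean(X_1) = (6 + 3 + 2 + 2 + 1) / 5 = 14/5 = 2.8
  mean(X_2) = (3 + 7 + 6 + 9 + 8) / 5 = 33/5 = 6.6
  x̄ = (2.8, 6.6),  deviation x̄ - mu_0 = (2.8, 6.6) - (4, 4) = (-1.2, 2.6).

Step 2 — sample covariance matrix, S[i,j] = (1/(n-1)) · Σ_k (x_{k,i} - mean_i) · (x_{k,j} - mean_j), divisor n-1 = 4:
  S[X_1,X_1] = ((3.2)·(3.2) + (0.2)·(0.2) + (-0.8)·(-0.8) + (-0.8)·(-0.8) + (-1.8)·(-1.8)) / 4 = 14.8/4 = 3.7
  S[X_1,X_2] = ((3.2)·(-3.6) + (0.2)·(0.4) + (-0.8)·(-0.6) + (-0.8)·(2.4) + (-1.8)·(1.4)) / 4 = -15.4/4 = -3.85
  S[X_2,X_2] = ((-3.6)·(-3.6) + (0.4)·(0.4) + (-0.6)·(-0.6) + (2.4)·(2.4) + (1.4)·(1.4)) / 4 = 21.2/4 = 5.3
  S = [[3.7, -3.85],
 [-3.85, 5.3]].

Step 3 — invert S. det(S) = 3.7·5.3 - (-3.85)² = 4.7875.
  S^{-1} = (1/det) · [[d, -b], [-b, a]] = [[1.107, 0.8042],
 [0.8042, 0.7728]].

Step 4 — quadratic form (x̄ - mu_0)^T · S^{-1} · (x̄ - mu_0):
  S^{-1} · (x̄ - mu_0) = (0.7624, 1.0444),
  (x̄ - mu_0)^T · [...] = (-1.2)·(0.7624) + (2.6)·(1.0444) = 1.8005.

Step 5 — scale by n: T² = 5 · 1.8005 = 9.0026.

T² ≈ 9.0026


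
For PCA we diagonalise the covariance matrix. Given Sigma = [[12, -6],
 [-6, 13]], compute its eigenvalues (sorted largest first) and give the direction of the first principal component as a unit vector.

Step 1 — characteristic polynomial of 2×2 Sigma:
  det(Sigma - λI) = λ² - trace · λ + det = 0.
  trace = 12 + 13 = 25, det = 12·13 - (-6)² = 120.
Step 2 — discriminant:
  Δ = trace² - 4·det = 625 - 480 = 145.
Step 3 — eigenvalues:
  λ = (trace ± √Δ)/2 = (25 ± 12.0416)/2,
  λ_1 = 18.5208,  λ_2 = 6.4792.

Step 4 — unit eigenvector for λ_1: solve (Sigma - λ_1 I)v = 0. First row:
  (12 - 18.5208)·v_x + (-6)·v_y = 0, i.e. (-6.5208)·v_x + (-6)·v_y = 0,
  so v ∝ (b, λ_1 - a) = (-6, 6.5208); multiply by -1 so the first entry is positive: u = (6, -6.5208).
  ||u|| = √((6)² + (-6.5208)²) = √(78.5208) ≈ 8.8612,
  v_1 = u/||u|| ≈ (0.6771, -0.7359) (||v_1|| = 1).

λ_1 = 18.5208,  λ_2 = 6.4792;  v_1 ≈ (0.6771, -0.7359)


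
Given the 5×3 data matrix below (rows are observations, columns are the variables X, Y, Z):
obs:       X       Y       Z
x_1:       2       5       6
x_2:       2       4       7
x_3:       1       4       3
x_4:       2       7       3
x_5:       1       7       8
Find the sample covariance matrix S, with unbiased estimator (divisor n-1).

Step 1 — column means:
  mean(X) = (2 + 2 + 1 + 2 + 1) / 5 = 8/5 = 1.6
  mean(Y) = (5 + 4 + 4 + 7 + 7) / 5 = 27/5 = 5.4
  mean(Z) = (6 + 7 + 3 + 3 + 8) / 5 = 27/5 = 5.4

Step 2 — sample covariance S[i,j] = (1/(n-1)) · Σ_k (x_{k,i} - mean_i) · (x_{k,j} - mean_j), with n-1 = 4.
  S[X,X] = ((0.4)·(0.4) + (0.4)·(0.4) + (-0.6)·(-0.6) + (0.4)·(0.4) + (-0.6)·(-0.6)) / 4 = 1.2/4 = 0.3
  S[X,Y] = ((0.4)·(-0.4) + (0.4)·(-1.4) + (-0.6)·(-1.4) + (0.4)·(1.6) + (-0.6)·(1.6)) / 4 = -0.2/4 = -0.05
  S[X,Z] = ((0.4)·(0.6) + (0.4)·(1.6) + (-0.6)·(-2.4) + (0.4)·(-2.4) + (-0.6)·(2.6)) / 4 = -0.2/4 = -0.05
  S[Y,Y] = ((-0.4)·(-0.4) + (-1.4)·(-1.4) + (-1.4)·(-1.4) + (1.6)·(1.6) + (1.6)·(1.6)) / 4 = 9.2/4 = 2.3
  S[Y,Z] = ((-0.4)·(0.6) + (-1.4)·(1.6) + (-1.4)·(-2.4) + (1.6)·(-2.4) + (1.6)·(2.6)) / 4 = 1.2/4 = 0.3
  S[Z,Z] = ((0.6)·(0.6) + (1.6)·(1.6) + (-2.4)·(-2.4) + (-2.4)·(-2.4) + (2.6)·(2.6)) / 4 = 21.2/4 = 5.3

S is symmetric (S[j,i] = S[i,j]). Assembling:

S = [[0.3, -0.05, -0.05],
 [-0.05, 2.3, 0.3],
 [-0.05, 0.3, 5.3]]


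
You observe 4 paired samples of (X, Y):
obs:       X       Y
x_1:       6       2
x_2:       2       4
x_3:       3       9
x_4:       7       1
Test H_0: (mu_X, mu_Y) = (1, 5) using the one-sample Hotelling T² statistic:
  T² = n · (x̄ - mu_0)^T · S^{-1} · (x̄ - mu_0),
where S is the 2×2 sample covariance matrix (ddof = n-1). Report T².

Step 1 — sample mean vector:
  mean(X) = (6 + 2 + 3 + 7) / 4 = 18/4 = 4.5
  mean(Y) = (2 + 4 + 9 + 1) / 4 = 16/4 = 4
  x̄ = (4.5, 4),  deviation x̄ - mu_0 = (4.5, 4) - (1, 5) = (3.5, -1).

Step 2 — sample covariance matrix, S[i,j] = (1/(n-1)) · Σ_k (x_{k,i} - mean_i) · (x_{k,j} - mean_j), divisor n-1 = 3:
  S[X,X] = ((1.5)·(1.5) + (-2.5)·(-2.5) + (-1.5)·(-1.5) + (2.5)·(2.5)) / 3 = 17/3 = 5.6667
  S[X,Y] = ((1.5)·(-2) + (-2.5)·(0) + (-1.5)·(5) + (2.5)·(-3)) / 3 = -18/3 = -6
  S[Y,Y] = ((-2)·(-2) + (0)·(0) + (5)·(5) + (-3)·(-3)) / 3 = 38/3 = 12.6667
  S = [[5.6667, -6],
 [-6, 12.6667]].

Step 3 — invert S. det(S) = 5.6667·12.6667 - (-6)² = 35.7778.
  S^{-1} = (1/det) · [[d, -b], [-b, a]] = [[0.354, 0.1677],
 [0.1677, 0.1584]].

Step 4 — quadratic form (x̄ - mu_0)^T · S^{-1} · (x̄ - mu_0):
  S^{-1} · (x̄ - mu_0) = (1.0714, 0.4286),
  (x̄ - mu_0)^T · [...] = (3.5)·(1.0714) + (-1)·(0.4286) = 3.3214.

Step 5 — scale by n: T² = 4 · 3.3214 = 13.2857.

T² ≈ 13.2857


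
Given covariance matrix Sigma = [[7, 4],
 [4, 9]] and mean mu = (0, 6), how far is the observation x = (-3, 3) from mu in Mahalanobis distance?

Step 1 — centre the observation: (x - mu) = (-3, -3).

Step 2 — invert Sigma. det(Sigma) = 7·9 - (4)² = 47.
  Sigma^{-1} = (1/det) · [[d, -b], [-b, a]] = [[0.1915, -0.0851],
 [-0.0851, 0.1489]].

Step 3 — form the quadratic (x - mu)^T · Sigma^{-1} · (x - mu):
  Sigma^{-1} · (x - mu) = (-0.3191, -0.1915).
  (x - mu)^T · [Sigma^{-1} · (x - mu)] = (-3)·(-0.3191) + (-3)·(-0.1915) = 1.5319.

Step 4 — take square root: d = √(1.5319) ≈ 1.2377.

d(x, mu) = √(1.5319) ≈ 1.2377


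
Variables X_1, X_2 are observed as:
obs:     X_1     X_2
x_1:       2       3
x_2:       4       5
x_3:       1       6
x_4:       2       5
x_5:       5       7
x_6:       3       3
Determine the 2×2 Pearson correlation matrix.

Step 1 — column means:
  mean(X_1) = (2 + 4 + 1 + 2 + 5 + 3) / 6 = 17/6 = 2.8333
  mean(X_2) = (3 + 5 + 6 + 5 + 7 + 3) / 6 = 29/6 = 4.8333

Step 2 — sample variances and covariances s[i,j] = (1/(n-1)) · Σ_k (x_{k,i} - mean_i) · (x_{k,j} - mean_j), with n-1 = 5:
  s[X_1,X_1] = ((-0.8333)·(-0.8333) + (1.1667)·(1.1667) + (-1.8333)·(-1.8333) + (-0.8333)·(-0.8333) + (2.1667)·(2.1667) + (0.1667)·(0.1667)) / 5 = 10.8333/5 = 2.1667
  s[X_1,X_2] = ((-0.8333)·(-1.8333) + (1.1667)·(0.1667) + (-1.8333)·(1.1667) + (-0.8333)·(0.1667) + (2.1667)·(2.1667) + (0.1667)·(-1.8333)) / 5 = 3.8333/5 = 0.7667
  s[X_2,X_2] = ((-1.8333)·(-1.8333) + (0.1667)·(0.1667) + (1.1667)·(1.1667) + (0.1667)·(0.1667) + (2.1667)·(2.1667) + (-1.8333)·(-1.8333)) / 5 = 12.8333/5 = 2.5667
  Sample standard deviations s_i = √(s[i,i]):
  s(X_1) = √(2.1667) = 1.472
  s(X_2) = √(2.5667) = 1.6021

Step 3 — r_{ij} = s_{ij} / (s_i · s_j):
  r[X_1,X_1] = 1 (diagonal).
  r[X_1,X_2] = 0.7667 / (1.472 · 1.6021) = 0.7667 / 2.3582 = 0.3251
  r[X_2,X_2] = 1 (diagonal).

R is symmetric with unit diagonal. Assembling:

R = [[1, 0.3251],
 [0.3251, 1]]


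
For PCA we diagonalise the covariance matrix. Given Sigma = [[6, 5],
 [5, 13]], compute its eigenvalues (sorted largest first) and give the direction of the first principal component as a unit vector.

Step 1 — characteristic polynomial of 2×2 Sigma:
  det(Sigma - λI) = λ² - trace · λ + det = 0.
  trace = 6 + 13 = 19, det = 6·13 - (5)² = 53.
Step 2 — discriminant:
  Δ = trace² - 4·det = 361 - 212 = 149.
Step 3 — eigenvalues:
  λ = (trace ± √Δ)/2 = (19 ± 12.2066)/2,
  λ_1 = 15.6033,  λ_2 = 3.3967.

Step 4 — unit eigenvector for λ_1: solve (Sigma - λ_1 I)v = 0. First row:
  (6 - 15.6033)·v_x + (5)·v_y = 0, i.e. (-9.6033)·v_x + (5)·v_y = 0,
  so v ∝ (b, λ_1 - a) = (5, 9.6033) = u.
  ||u|| = √((5)² + (9.6033)²) = √(117.2229) ≈ 10.827,
  v_1 = u/||u|| ≈ (0.4618, 0.887) (||v_1|| = 1).

λ_1 = 15.6033,  λ_2 = 3.3967;  v_1 ≈ (0.4618, 0.887)


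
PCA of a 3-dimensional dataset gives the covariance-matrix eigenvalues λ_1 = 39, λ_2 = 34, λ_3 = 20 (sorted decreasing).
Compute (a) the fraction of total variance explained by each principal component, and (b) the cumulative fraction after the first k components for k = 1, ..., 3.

Step 1 — total variance = trace(Sigma) = Σ λ_i = 39 + 34 + 20 = 93.

Step 2 — fraction explained by component i = λ_i / Σ λ:
  PC1: 39/93 = 0.4194
  PC2: 34/93 = 0.3656
  PC3: 20/93 = 0.2151

Step 3 — cumulative fraction after k components = (λ_1 + ... + λ_k) / Σ λ:
  k = 1: 39/93 = 0.4194
  k = 2: (39 + 34)/93 = 73/93 = 0.7849
  k = 3: (39 + 34 + 20)/93 = 93/93 = 1

Summary (fraction, with percent):

explained: PC1 0.4194 (41.94%), PC2 0.3656 (36.56%), PC3 0.2151 (21.51%);  cumulative: 0.4194, 0.7849, 1


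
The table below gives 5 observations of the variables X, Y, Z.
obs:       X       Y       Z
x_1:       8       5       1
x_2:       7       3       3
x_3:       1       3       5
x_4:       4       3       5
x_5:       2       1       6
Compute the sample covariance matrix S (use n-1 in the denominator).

Step 1 — column means:
  mean(X) = (8 + 7 + 1 + 4 + 2) / 5 = 22/5 = 4.4
  mean(Y) = (5 + 3 + 3 + 3 + 1) / 5 = 15/5 = 3
  mean(Z) = (1 + 3 + 5 + 5 + 6) / 5 = 20/5 = 4

Step 2 — sample covariance S[i,j] = (1/(n-1)) · Σ_k (x_{k,i} - mean_i) · (x_{k,j} - mean_j), with n-1 = 4.
  S[X,X] = ((3.6)·(3.6) + (2.6)·(2.6) + (-3.4)·(-3.4) + (-0.4)·(-0.4) + (-2.4)·(-2.4)) / 4 = 37.2/4 = 9.3
  S[X,Y] = ((3.6)·(2) + (2.6)·(0) + (-3.4)·(0) + (-0.4)·(0) + (-2.4)·(-2)) / 4 = 12/4 = 3
  S[X,Z] = ((3.6)·(-3) + (2.6)·(-1) + (-3.4)·(1) + (-0.4)·(1) + (-2.4)·(2)) / 4 = -22/4 = -5.5
  S[Y,Y] = ((2)·(2) + (0)·(0) + (0)·(0) + (0)·(0) + (-2)·(-2)) / 4 = 8/4 = 2
  S[Y,Z] = ((2)·(-3) + (0)·(-1) + (0)·(1) + (0)·(1) + (-2)·(2)) / 4 = -10/4 = -2.5
  S[Z,Z] = ((-3)·(-3) + (-1)·(-1) + (1)·(1) + (1)·(1) + (2)·(2)) / 4 = 16/4 = 4

S is symmetric (S[j,i] = S[i,j]). Assembling:

S = [[9.3, 3, -5.5],
 [3, 2, -2.5],
 [-5.5, -2.5, 4]]


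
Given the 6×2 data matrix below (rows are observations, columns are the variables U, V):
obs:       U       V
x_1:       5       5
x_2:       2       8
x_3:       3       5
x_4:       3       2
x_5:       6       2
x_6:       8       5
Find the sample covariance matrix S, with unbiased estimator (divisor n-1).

Step 1 — column means:
  mean(U) = (5 + 2 + 3 + 3 + 6 + 8) / 6 = 27/6 = 4.5
  mean(V) = (5 + 8 + 5 + 2 + 2 + 5) / 6 = 27/6 = 4.5

Step 2 — sample covariance S[i,j] = (1/(n-1)) · Σ_k (x_{k,i} - mean_i) · (x_{k,j} - mean_j), with n-1 = 5.
  S[U,U] = ((0.5)·(0.5) + (-2.5)·(-2.5) + (-1.5)·(-1.5) + (-1.5)·(-1.5) + (1.5)·(1.5) + (3.5)·(3.5)) / 5 = 25.5/5 = 5.1
  S[U,V] = ((0.5)·(0.5) + (-2.5)·(3.5) + (-1.5)·(0.5) + (-1.5)·(-2.5) + (1.5)·(-2.5) + (3.5)·(0.5)) / 5 = -7.5/5 = -1.5
  S[V,V] = ((0.5)·(0.5) + (3.5)·(3.5) + (0.5)·(0.5) + (-2.5)·(-2.5) + (-2.5)·(-2.5) + (0.5)·(0.5)) / 5 = 25.5/5 = 5.1

S is symmetric (S[j,i] = S[i,j]). Assembling:

S = [[5.1, -1.5],
 [-1.5, 5.1]]


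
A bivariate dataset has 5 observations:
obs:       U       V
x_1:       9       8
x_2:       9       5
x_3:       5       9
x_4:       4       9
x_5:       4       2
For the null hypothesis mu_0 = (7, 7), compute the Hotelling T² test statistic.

Step 1 — sample mean vector:
  mean(U) = (9 + 9 + 5 + 4 + 4) / 5 = 31/5 = 6.2
  mean(V) = (8 + 5 + 9 + 9 + 2) / 5 = 33/5 = 6.6
  x̄ = (6.2, 6.6),  deviation x̄ - mu_0 = (6.2, 6.6) - (7, 7) = (-0.8, -0.4).

Step 2 — sample covariance matrix, S[i,j] = (1/(n-1)) · Σ_k (x_{k,i} - mean_i) · (x_{k,j} - mean_j), divisor n-1 = 4:
  S[U,U] = ((2.8)·(2.8) + (2.8)·(2.8) + (-1.2)·(-1.2) + (-2.2)·(-2.2) + (-2.2)·(-2.2)) / 4 = 26.8/4 = 6.7
  S[U,V] = ((2.8)·(1.4) + (2.8)·(-1.6) + (-1.2)·(2.4) + (-2.2)·(2.4) + (-2.2)·(-4.6)) / 4 = 1.4/4 = 0.35
  S[V,V] = ((1.4)·(1.4) + (-1.6)·(-1.6) + (2.4)·(2.4) + (2.4)·(2.4) + (-4.6)·(-4.6)) / 4 = 37.2/4 = 9.3
  S = [[6.7, 0.35],
 [0.35, 9.3]].

Step 3 — invert S. det(S) = 6.7·9.3 - (0.35)² = 62.1875.
  S^{-1} = (1/det) · [[d, -b], [-b, a]] = [[0.1495, -0.0056],
 [-0.0056, 0.1077]].

Step 4 — quadratic form (x̄ - mu_0)^T · S^{-1} · (x̄ - mu_0):
  S^{-1} · (x̄ - mu_0) = (-0.1174, -0.0386),
  (x̄ - mu_0)^T · [...] = (-0.8)·(-0.1174) + (-0.4)·(-0.0386) = 0.1093.

Step 5 — scale by n: T² = 5 · 0.1093 = 0.5467.

T² ≈ 0.5467


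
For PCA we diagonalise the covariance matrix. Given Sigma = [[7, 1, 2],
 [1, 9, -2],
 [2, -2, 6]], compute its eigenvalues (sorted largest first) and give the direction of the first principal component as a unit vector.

Step 1 — characteristic polynomial p(λ) = det(λI - Sigma) = λ³ - tr·λ² + c_1·λ - det, where tr = trace, c_1 = sum of the principal 2×2 minors, det = det(Sigma):
  tr = 7 + 9 + 6 = 22,
  c_1 = (7·9 - (1)²) + (7·6 - (2)²) + (9·6 - (-2)²) = 62 + 38 + 50 = 150,
  det = 7·(9·6 - (-2)²) - (1)·((1)·6 - (-2)·(2)) + (2)·((1)·(-2) - 9·(2)) = 7·(50) - (1)·(10) + (2)·(-20) = 300.
  So p(λ) = λ³ - 22λ² + 150λ - 300.
Step 2 — look for an integer root (rational root theorem: any rational root is an integer divisor of 300). Testing λ = 10:
  p(10) = 1000 - 2200 + 1500 - 300 = 0  ✓
  Dividing out (λ - 10): p(λ) = (λ - 10)(λ² - 12λ + 30).
Step 3 — remaining eigenvalues from the quadratic λ² - 12λ + 30 = 0:
  Δ = 12² - 4·30 = 144 - 120 = 24,  λ = (12 ± √24)/2 = (12 ± 4.899)/2 ≈ 8.4495 or 3.5505.
  Sorted: λ_1 = 10,  λ_2 = 8.4495,  λ_3 = 3.5505  (check: sum = 22 = tr ✓).

Step 4 — unit eigenvector for λ_1 = 10: v spans the null space of (Sigma - λ_1 I), whose rows are
  r_1 = (-3, 1, 2),  r_2 = (1, -1, -2),  r_3 = (2, -2, -4).
  v is orthogonal to every row, so take v ∝ r_1 × r_2 = ((1)·(-2) - (2)·(-1), (2)·(1) - (-3)·(-2), (-3)·(-1) - (1)·(1)) = (0, -4, 2).
  Rescale (divide by 2; multiply by -1 so the first nonzero entry is positive): u = (0, 2, -1).
  ||u|| = √((0)² + (2)² + (-1)²) = √(5) ≈ 2.2361,  v_1 = u/||u|| ≈ (0, 0.8944, -0.4472) (||v_1|| = 1).

λ_1 = 10,  λ_2 = 8.4495,  λ_3 = 3.5505;  v_1 ≈ (0, 0.8944, -0.4472)


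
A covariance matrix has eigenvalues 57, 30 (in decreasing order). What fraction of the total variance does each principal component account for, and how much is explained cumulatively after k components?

Step 1 — total variance = trace(Sigma) = Σ λ_i = 57 + 30 = 87.

Step 2 — fraction explained by component i = λ_i / Σ λ:
  PC1: 57/87 = 0.6552
  PC2: 30/87 = 0.3448

Step 3 — cumulative fraction after k components = (λ_1 + ... + λ_k) / Σ λ:
  k = 1: 57/87 = 0.6552
  k = 2: (57 + 30)/87 = 87/87 = 1

Summary (fraction, with percent):

explained: PC1 0.6552 (65.52%), PC2 0.3448 (34.48%);  cumulative: 0.6552, 1


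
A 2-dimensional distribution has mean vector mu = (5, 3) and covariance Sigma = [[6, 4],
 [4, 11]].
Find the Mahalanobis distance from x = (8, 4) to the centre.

Step 1 — centre the observation: (x - mu) = (3, 1).

Step 2 — invert Sigma. det(Sigma) = 6·11 - (4)² = 50.
  Sigma^{-1} = (1/det) · [[d, -b], [-b, a]] = [[0.22, -0.08],
 [-0.08, 0.12]].

Step 3 — form the quadratic (x - mu)^T · Sigma^{-1} · (x - mu):
  Sigma^{-1} · (x - mu) = (0.58, -0.12).
  (x - mu)^T · [Sigma^{-1} · (x - mu)] = (3)·(0.58) + (1)·(-0.12) = 1.62.

Step 4 — take square root: d = √(1.62) ≈ 1.2728.

d(x, mu) = √(1.62) ≈ 1.2728


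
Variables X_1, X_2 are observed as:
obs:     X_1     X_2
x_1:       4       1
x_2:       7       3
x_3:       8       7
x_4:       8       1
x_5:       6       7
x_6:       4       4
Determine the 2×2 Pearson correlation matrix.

Step 1 — column means:
  mean(X_1) = (4 + 7 + 8 + 8 + 6 + 4) / 6 = 37/6 = 6.1667
  mean(X_2) = (1 + 3 + 7 + 1 + 7 + 4) / 6 = 23/6 = 3.8333

Step 2 — sample variances and covariances s[i,j] = (1/(n-1)) · Σ_k (x_{k,i} - mean_i) · (x_{k,j} - mean_j), with n-1 = 5:
  s[X_1,X_1] = ((-2.1667)·(-2.1667) + (0.8333)·(0.8333) + (1.8333)·(1.8333) + (1.8333)·(1.8333) + (-0.1667)·(-0.1667) + (-2.1667)·(-2.1667)) / 5 = 16.8333/5 = 3.3667
  s[X_1,X_2] = ((-2.1667)·(-2.8333) + (0.8333)·(-0.8333) + (1.8333)·(3.1667) + (1.8333)·(-2.8333) + (-0.1667)·(3.1667) + (-2.1667)·(0.1667)) / 5 = 5.1667/5 = 1.0333
  s[X_2,X_2] = ((-2.8333)·(-2.8333) + (-0.8333)·(-0.8333) + (3.1667)·(3.1667) + (-2.8333)·(-2.8333) + (3.1667)·(3.1667) + (0.1667)·(0.1667)) / 5 = 36.8333/5 = 7.3667
  Sample standard deviations s_i = √(s[i,i]):
  s(X_1) = √(3.3667) = 1.8348
  s(X_2) = √(7.3667) = 2.7142

Step 3 — r_{ij} = s_{ij} / (s_i · s_j):
  r[X_1,X_1] = 1 (diagonal).
  r[X_1,X_2] = 1.0333 / (1.8348 · 2.7142) = 1.0333 / 4.9801 = 0.2075
  r[X_2,X_2] = 1 (diagonal).

R is symmetric with unit diagonal. Assembling:

R = [[1, 0.2075],
 [0.2075, 1]]


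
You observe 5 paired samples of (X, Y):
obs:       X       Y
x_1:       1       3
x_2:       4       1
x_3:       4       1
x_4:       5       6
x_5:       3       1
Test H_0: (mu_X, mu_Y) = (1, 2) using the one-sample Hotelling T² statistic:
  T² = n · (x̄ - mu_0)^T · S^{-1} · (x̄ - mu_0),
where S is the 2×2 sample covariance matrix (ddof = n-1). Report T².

Step 1 — sample mean vector:
  mean(X) = (1 + 4 + 4 + 5 + 3) / 5 = 17/5 = 3.4
  mean(Y) = (3 + 1 + 1 + 6 + 1) / 5 = 12/5 = 2.4
  x̄ = (3.4, 2.4),  deviation x̄ - mu_0 = (3.4, 2.4) - (1, 2) = (2.4, 0.4).

Step 2 — sample covariance matrix, S[i,j] = (1/(n-1)) · Σ_k (x_{k,i} - mean_i) · (x_{k,j} - mean_j), divisor n-1 = 4:
  S[X,X] = ((-2.4)·(-2.4) + (0.6)·(0.6) + (0.6)·(0.6) + (1.6)·(1.6) + (-0.4)·(-0.4)) / 4 = 9.2/4 = 2.3
  S[X,Y] = ((-2.4)·(0.6) + (0.6)·(-1.4) + (0.6)·(-1.4) + (1.6)·(3.6) + (-0.4)·(-1.4)) / 4 = 3.2/4 = 0.8
  S[Y,Y] = ((0.6)·(0.6) + (-1.4)·(-1.4) + (-1.4)·(-1.4) + (3.6)·(3.6) + (-1.4)·(-1.4)) / 4 = 19.2/4 = 4.8
  S = [[2.3, 0.8],
 [0.8, 4.8]].

Step 3 — invert S. det(S) = 2.3·4.8 - (0.8)² = 10.4.
  S^{-1} = (1/det) · [[d, -b], [-b, a]] = [[0.4615, -0.0769],
 [-0.0769, 0.2212]].

Step 4 — quadratic form (x̄ - mu_0)^T · S^{-1} · (x̄ - mu_0):
  S^{-1} · (x̄ - mu_0) = (1.0769, -0.0962),
  (x̄ - mu_0)^T · [...] = (2.4)·(1.0769) + (0.4)·(-0.0962) = 2.5462.

Step 5 — scale by n: T² = 5 · 2.5462 = 12.7308.

T² ≈ 12.7308


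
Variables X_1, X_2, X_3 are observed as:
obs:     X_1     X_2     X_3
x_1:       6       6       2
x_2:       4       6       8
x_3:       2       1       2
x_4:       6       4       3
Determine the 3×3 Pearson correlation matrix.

Step 1 — column means:
  mean(X_1) = (6 + 4 + 2 + 6) / 4 = 18/4 = 4.5
  mean(X_2) = (6 + 6 + 1 + 4) / 4 = 17/4 = 4.25
  mean(X_3) = (2 + 8 + 2 + 3) / 4 = 15/4 = 3.75

Step 2 — sample variances and covariances s[i,j] = (1/(n-1)) · Σ_k (x_{k,i} - mean_i) · (x_{k,j} - mean_j), with n-1 = 3:
  s[X_1,X_1] = ((1.5)·(1.5) + (-0.5)·(-0.5) + (-2.5)·(-2.5) + (1.5)·(1.5)) / 3 = 11/3 = 3.6667
  s[X_1,X_2] = ((1.5)·(1.75) + (-0.5)·(1.75) + (-2.5)·(-3.25) + (1.5)·(-0.25)) / 3 = 9.5/3 = 3.1667
  s[X_1,X_3] = ((1.5)·(-1.75) + (-0.5)·(4.25) + (-2.5)·(-1.75) + (1.5)·(-0.75)) / 3 = -1.5/3 = -0.5
  s[X_2,X_2] = ((1.75)·(1.75) + (1.75)·(1.75) + (-3.25)·(-3.25) + (-0.25)·(-0.25)) / 3 = 16.75/3 = 5.5833
  s[X_2,X_3] = ((1.75)·(-1.75) + (1.75)·(4.25) + (-3.25)·(-1.75) + (-0.25)·(-0.75)) / 3 = 10.25/3 = 3.4167
  s[X_3,X_3] = ((-1.75)·(-1.75) + (4.25)·(4.25) + (-1.75)·(-1.75) + (-0.75)·(-0.75)) / 3 = 24.75/3 = 8.25
  Sample standard deviations s_i = √(s[i,i]):
  s(X_1) = √(3.6667) = 1.9149
  s(X_2) = √(5.5833) = 2.3629
  s(X_3) = √(8.25) = 2.8723

Step 3 — r_{ij} = s_{ij} / (s_i · s_j):
  r[X_1,X_1] = 1 (diagonal).
  r[X_1,X_2] = 3.1667 / (1.9149 · 2.3629) = 3.1667 / 4.5246 = 0.6999
  r[X_1,X_3] = -0.5 / (1.9149 · 2.8723) = -0.5 / 5.5 = -0.0909
  r[X_2,X_2] = 1 (diagonal).
  r[X_2,X_3] = 3.4167 / (2.3629 · 2.8723) = 3.4167 / 6.7869 = 0.5034
  r[X_3,X_3] = 1 (diagonal).

R is symmetric with unit diagonal. Assembling:

R = [[1, 0.6999, -0.0909],
 [0.6999, 1, 0.5034],
 [-0.0909, 0.5034, 1]]


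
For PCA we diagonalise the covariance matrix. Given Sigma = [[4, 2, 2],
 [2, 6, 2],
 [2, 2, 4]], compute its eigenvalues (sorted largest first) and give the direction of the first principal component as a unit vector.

Step 1 — characteristic polynomial p(λ) = det(λI - Sigma) = λ³ - tr·λ² + c_1·λ - det, where tr = trace, c_1 = sum of the principal 2×2 minors, det = det(Sigma):
  tr = 4 + 6 + 4 = 14,
  c_1 = (4·6 - (2)²) + (4·4 - (2)²) + (6·4 - (2)²) = 20 + 12 + 20 = 52,
  det = 4·(6·4 - (2)²) - (2)·((2)·4 - (2)·(2)) + (2)·((2)·(2) - 6·(2)) = 4·(20) - (2)·(4) + (2)·(-8) = 56.
  So p(λ) = λ³ - 14λ² + 52λ - 56.
Step 2 — look for an integer root (rational root theorem: any rational root is an integer divisor of 56). Testing λ = 2:
  p(2) = 8 - 56 + 104 - 56 = 0  ✓
  Dividing out (λ - 2): p(λ) = (λ - 2)(λ² - 12λ + 28).
Step 3 — remaining eigenvalues from the quadratic λ² - 12λ + 28 = 0:
  Δ = 12² - 4·28 = 144 - 112 = 32,  λ = (12 ± √32)/2 = (12 ± 5.6569)/2 ≈ 8.8284 or 3.1716.
  Sorted: λ_1 = 8.8284,  λ_2 = 3.1716,  λ_3 = 2  (check: sum = 14 = tr ✓).

Step 4 — unit eigenvector for λ_1 ≈ 8.8284: v spans the null space of (Sigma - λ_1 I), whose rows are
  r_1 = (-4.8284, 2, 2),  r_2 = (2, -2.8284, 2),  r_3 = (2, 2, -4.8284).
  v is orthogonal to every row, so take v ∝ r_1 × r_2 = ((2)·(2) - (2)·(-2.8284), (2)·(2) - (-4.8284)·(2), (-4.8284)·(-2.8284) - (2)·(2)) ≈ (9.6569, 13.6569, 9.6569).
  Let u = (9.6569, 13.6569, 9.6569).
  ||u|| = √((9.6569)² + (13.6569)² + (9.6569)²) = √(373.0193) ≈ 19.3137,  v_1 = u/||u|| ≈ (0.5, 0.7071, 0.5) (||v_1|| = 1).

λ_1 = 8.8284,  λ_2 = 3.1716,  λ_3 = 2;  v_1 ≈ (0.5, 0.7071, 0.5)


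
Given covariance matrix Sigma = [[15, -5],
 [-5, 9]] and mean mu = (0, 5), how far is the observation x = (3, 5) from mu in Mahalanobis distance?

Step 1 — centre the observation: (x - mu) = (3, 0).

Step 2 — invert Sigma. det(Sigma) = 15·9 - (-5)² = 110.
  Sigma^{-1} = (1/det) · [[d, -b], [-b, a]] = [[0.0818, 0.0455],
 [0.0455, 0.1364]].

Step 3 — form the quadratic (x - mu)^T · Sigma^{-1} · (x - mu):
  Sigma^{-1} · (x - mu) = (0.2455, 0.1364).
  (x - mu)^T · [Sigma^{-1} · (x - mu)] = (3)·(0.2455) + (0)·(0.1364) = 0.7364.

Step 4 — take square root: d = √(0.7364) ≈ 0.8581.

d(x, mu) = √(0.7364) ≈ 0.8581


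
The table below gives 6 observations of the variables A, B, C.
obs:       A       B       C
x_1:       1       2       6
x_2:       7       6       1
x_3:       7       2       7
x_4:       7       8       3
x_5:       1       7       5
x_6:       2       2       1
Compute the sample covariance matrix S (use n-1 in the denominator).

Step 1 — column means:
  mean(A) = (1 + 7 + 7 + 7 + 1 + 2) / 6 = 25/6 = 4.1667
  mean(B) = (2 + 6 + 2 + 8 + 7 + 2) / 6 = 27/6 = 4.5
  mean(C) = (6 + 1 + 7 + 3 + 5 + 1) / 6 = 23/6 = 3.8333

Step 2 — sample covariance S[i,j] = (1/(n-1)) · Σ_k (x_{k,i} - mean_i) · (x_{k,j} - mean_j), with n-1 = 5.
  S[A,A] = ((-3.1667)·(-3.1667) + (2.8333)·(2.8333) + (2.8333)·(2.8333) + (2.8333)·(2.8333) + (-3.1667)·(-3.1667) + (-2.1667)·(-2.1667)) / 5 = 48.8333/5 = 9.7667
  S[A,B] = ((-3.1667)·(-2.5) + (2.8333)·(1.5) + (2.8333)·(-2.5) + (2.8333)·(3.5) + (-3.1667)·(2.5) + (-2.1667)·(-2.5)) / 5 = 12.5/5 = 2.5
  S[A,C] = ((-3.1667)·(2.1667) + (2.8333)·(-2.8333) + (2.8333)·(3.1667) + (2.8333)·(-0.8333) + (-3.1667)·(1.1667) + (-2.1667)·(-2.8333)) / 5 = -5.8333/5 = -1.1667
  S[B,B] = ((-2.5)·(-2.5) + (1.5)·(1.5) + (-2.5)·(-2.5) + (3.5)·(3.5) + (2.5)·(2.5) + (-2.5)·(-2.5)) / 5 = 39.5/5 = 7.9
  S[B,C] = ((-2.5)·(2.1667) + (1.5)·(-2.8333) + (-2.5)·(3.1667) + (3.5)·(-0.8333) + (2.5)·(1.1667) + (-2.5)·(-2.8333)) / 5 = -10.5/5 = -2.1
  S[C,C] = ((2.1667)·(2.1667) + (-2.8333)·(-2.8333) + (3.1667)·(3.1667) + (-0.8333)·(-0.8333) + (1.1667)·(1.1667) + (-2.8333)·(-2.8333)) / 5 = 32.8333/5 = 6.5667

S is symmetric (S[j,i] = S[i,j]). Assembling:

S = [[9.7667, 2.5, -1.1667],
 [2.5, 7.9, -2.1],
 [-1.1667, -2.1, 6.5667]]


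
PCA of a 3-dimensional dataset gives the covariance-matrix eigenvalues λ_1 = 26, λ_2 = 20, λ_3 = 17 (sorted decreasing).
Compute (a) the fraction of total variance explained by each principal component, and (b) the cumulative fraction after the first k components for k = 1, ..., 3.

Step 1 — total variance = trace(Sigma) = Σ λ_i = 26 + 20 + 17 = 63.

Step 2 — fraction explained by component i = λ_i / Σ λ:
  PC1: 26/63 = 0.4127
  PC2: 20/63 = 0.3175
  PC3: 17/63 = 0.2698

Step 3 — cumulative fraction after k components = (λ_1 + ... + λ_k) / Σ λ:
  k = 1: 26/63 = 0.4127
  k = 2: (26 + 20)/63 = 46/63 = 0.7302
  k = 3: (26 + 20 + 17)/63 = 63/63 = 1

Summary (fraction, with percent):

explained: PC1 0.4127 (41.27%), PC2 0.3175 (31.75%), PC3 0.2698 (26.98%);  cumulative: 0.4127, 0.7302, 1


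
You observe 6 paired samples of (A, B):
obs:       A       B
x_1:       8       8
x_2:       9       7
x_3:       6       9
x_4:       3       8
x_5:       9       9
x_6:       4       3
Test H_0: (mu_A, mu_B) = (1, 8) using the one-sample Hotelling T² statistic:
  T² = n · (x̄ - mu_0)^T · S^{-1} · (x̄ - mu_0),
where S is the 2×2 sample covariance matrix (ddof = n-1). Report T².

Step 1 — sample mean vector:
  mean(A) = (8 + 9 + 6 + 3 + 9 + 4) / 6 = 39/6 = 6.5
  mean(B) = (8 + 7 + 9 + 8 + 9 + 3) / 6 = 44/6 = 7.3333
  x̄ = (6.5, 7.3333),  deviation x̄ - mu_0 = (6.5, 7.3333) - (1, 8) = (5.5, -0.6667).

Step 2 — sample covariance matrix, S[i,j] = (1/(n-1)) · Σ_k (x_{k,i} - mean_i) · (x_{k,j} - mean_j), divisor n-1 = 5:
  S[A,A] = ((1.5)·(1.5) + (2.5)·(2.5) + (-0.5)·(-0.5) + (-3.5)·(-3.5) + (2.5)·(2.5) + (-2.5)·(-2.5)) / 5 = 33.5/5 = 6.7
  S[A,B] = ((1.5)·(0.6667) + (2.5)·(-0.3333) + (-0.5)·(1.6667) + (-3.5)·(0.6667) + (2.5)·(1.6667) + (-2.5)·(-4.3333)) / 5 = 12/5 = 2.4
  S[B,B] = ((0.6667)·(0.6667) + (-0.3333)·(-0.3333) + (1.6667)·(1.6667) + (0.6667)·(0.6667) + (1.6667)·(1.6667) + (-4.3333)·(-4.3333)) / 5 = 25.3333/5 = 5.0667
  S = [[6.7, 2.4],
 [2.4, 5.0667]].

Step 3 — invert S. det(S) = 6.7·5.0667 - (2.4)² = 28.1867.
  S^{-1} = (1/det) · [[d, -b], [-b, a]] = [[0.1798, -0.0851],
 [-0.0851, 0.2377]].

Step 4 — quadratic form (x̄ - mu_0)^T · S^{-1} · (x̄ - mu_0):
  S^{-1} · (x̄ - mu_0) = (1.0454, -0.6268),
  (x̄ - mu_0)^T · [...] = (5.5)·(1.0454) + (-0.6667)·(-0.6268) = 6.1676.

Step 5 — scale by n: T² = 6 · 6.1676 = 37.0057.

T² ≈ 37.0057


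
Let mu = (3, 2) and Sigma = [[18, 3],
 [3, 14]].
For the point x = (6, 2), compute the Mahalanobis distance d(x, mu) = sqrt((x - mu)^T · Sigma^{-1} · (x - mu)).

Step 1 — centre the observation: (x - mu) = (3, 0).

Step 2 — invert Sigma. det(Sigma) = 18·14 - (3)² = 243.
  Sigma^{-1} = (1/det) · [[d, -b], [-b, a]] = [[0.0576, -0.0123],
 [-0.0123, 0.0741]].

Step 3 — form the quadratic (x - mu)^T · Sigma^{-1} · (x - mu):
  Sigma^{-1} · (x - mu) = (0.1728, -0.037).
  (x - mu)^T · [Sigma^{-1} · (x - mu)] = (3)·(0.1728) + (0)·(-0.037) = 0.5185.

Step 4 — take square root: d = √(0.5185) ≈ 0.7201.

d(x, mu) = √(0.5185) ≈ 0.7201


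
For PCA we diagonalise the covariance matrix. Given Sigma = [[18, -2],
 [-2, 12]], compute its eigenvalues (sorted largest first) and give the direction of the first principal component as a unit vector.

Step 1 — characteristic polynomial of 2×2 Sigma:
  det(Sigma - λI) = λ² - trace · λ + det = 0.
  trace = 18 + 12 = 30, det = 18·12 - (-2)² = 212.
Step 2 — discriminant:
  Δ = trace² - 4·det = 900 - 848 = 52.
Step 3 — eigenvalues:
  λ = (trace ± √Δ)/2 = (30 ± 7.2111)/2,
  λ_1 = 18.6056,  λ_2 = 11.3944.

Step 4 — unit eigenvector for λ_1: solve (Sigma - λ_1 I)v = 0. First row:
  (18 - 18.6056)·v_x + (-2)·v_y = 0, i.e. (-0.6056)·v_x + (-2)·v_y = 0,
  so v ∝ (b, λ_1 - a) = (-2, 0.6056); multiply by -1 so the first entry is positive: u = (2, -0.6056).
  ||u|| = √((2)² + (-0.6056)²) = √(4.3667) ≈ 2.0897,
  v_1 = u/||u|| ≈ (0.9571, -0.2898) (||v_1|| = 1).

λ_1 = 18.6056,  λ_2 = 11.3944;  v_1 ≈ (0.9571, -0.2898)


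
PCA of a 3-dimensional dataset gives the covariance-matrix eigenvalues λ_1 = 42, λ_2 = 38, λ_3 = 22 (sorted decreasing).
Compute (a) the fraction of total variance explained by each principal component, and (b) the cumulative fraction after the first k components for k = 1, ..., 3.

Step 1 — total variance = trace(Sigma) = Σ λ_i = 42 + 38 + 22 = 102.

Step 2 — fraction explained by component i = λ_i / Σ λ:
  PC1: 42/102 = 0.4118
  PC2: 38/102 = 0.3725
  PC3: 22/102 = 0.2157

Step 3 — cumulative fraction after k components = (λ_1 + ... + λ_k) / Σ λ:
  k = 1: 42/102 = 0.4118
  k = 2: (42 + 38)/102 = 80/102 = 0.7843
  k = 3: (42 + 38 + 22)/102 = 102/102 = 1

Summary (fraction, with percent):

explained: PC1 0.4118 (41.18%), PC2 0.3725 (37.25%), PC3 0.2157 (21.57%);  cumulative: 0.4118, 0.7843, 1


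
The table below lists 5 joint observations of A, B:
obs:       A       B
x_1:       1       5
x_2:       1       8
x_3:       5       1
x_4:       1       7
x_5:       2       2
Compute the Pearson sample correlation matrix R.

Step 1 — column means:
  mean(A) = (1 + 1 + 5 + 1 + 2) / 5 = 10/5 = 2
  mean(B) = (5 + 8 + 1 + 7 + 2) / 5 = 23/5 = 4.6

Step 2 — sample variances and covariances s[i,j] = (1/(n-1)) · Σ_k (x_{k,i} - mean_i) · (x_{k,j} - mean_j), with n-1 = 4:
  s[A,A] = ((-1)·(-1) + (-1)·(-1) + (3)·(3) + (-1)·(-1) + (0)·(0)) / 4 = 12/4 = 3
  s[A,B] = ((-1)·(0.4) + (-1)·(3.4) + (3)·(-3.6) + (-1)·(2.4) + (0)·(-2.6)) / 4 = -17/4 = -4.25
  s[B,B] = ((0.4)·(0.4) + (3.4)·(3.4) + (-3.6)·(-3.6) + (2.4)·(2.4) + (-2.6)·(-2.6)) / 4 = 37.2/4 = 9.3
  Sample standard deviations s_i = √(s[i,i]):
  s(A) = √(3) = 1.7321
  s(B) = √(9.3) = 3.0496

Step 3 — r_{ij} = s_{ij} / (s_i · s_j):
  r[A,A] = 1 (diagonal).
  r[A,B] = -4.25 / (1.7321 · 3.0496) = -4.25 / 5.282 = -0.8046
  r[B,B] = 1 (diagonal).

R is symmetric with unit diagonal. Assembling:

R = [[1, -0.8046],
 [-0.8046, 1]]


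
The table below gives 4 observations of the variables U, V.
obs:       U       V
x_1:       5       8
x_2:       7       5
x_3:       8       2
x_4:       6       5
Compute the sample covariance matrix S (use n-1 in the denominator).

Step 1 — column means:
  mean(U) = (5 + 7 + 8 + 6) / 4 = 26/4 = 6.5
  mean(V) = (8 + 5 + 2 + 5) / 4 = 20/4 = 5

Step 2 — sample covariance S[i,j] = (1/(n-1)) · Σ_k (x_{k,i} - mean_i) · (x_{k,j} - mean_j), with n-1 = 3.
  S[U,U] = ((-1.5)·(-1.5) + (0.5)·(0.5) + (1.5)·(1.5) + (-0.5)·(-0.5)) / 3 = 5/3 = 1.6667
  S[U,V] = ((-1.5)·(3) + (0.5)·(0) + (1.5)·(-3) + (-0.5)·(0)) / 3 = -9/3 = -3
  S[V,V] = ((3)·(3) + (0)·(0) + (-3)·(-3) + (0)·(0)) / 3 = 18/3 = 6

S is symmetric (S[j,i] = S[i,j]). Assembling:

S = [[1.6667, -3],
 [-3, 6]]


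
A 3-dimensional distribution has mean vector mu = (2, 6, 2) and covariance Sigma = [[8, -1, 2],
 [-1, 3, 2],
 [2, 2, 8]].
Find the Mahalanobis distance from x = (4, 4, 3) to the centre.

Step 1 — centre the observation: (x - mu) = (2, -2, 1).

Step 2 — invert Sigma (cofactor / det for 3×3, or solve directly):
  Sigma^{-1} = [[0.1515, 0.0909, -0.0606],
 [0.0909, 0.4545, -0.1364],
 [-0.0606, -0.1364, 0.1742]].

Step 3 — form the quadratic (x - mu)^T · Sigma^{-1} · (x - mu):
  Sigma^{-1} · (x - mu) = (0.0606, -0.8636, 0.3258).
  (x - mu)^T · [Sigma^{-1} · (x - mu)] = (2)·(0.0606) + (-2)·(-0.8636) + (1)·(0.3258) = 2.1742.

Step 4 — take square root: d = √(2.1742) ≈ 1.4745.

d(x, mu) = √(2.1742) ≈ 1.4745
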